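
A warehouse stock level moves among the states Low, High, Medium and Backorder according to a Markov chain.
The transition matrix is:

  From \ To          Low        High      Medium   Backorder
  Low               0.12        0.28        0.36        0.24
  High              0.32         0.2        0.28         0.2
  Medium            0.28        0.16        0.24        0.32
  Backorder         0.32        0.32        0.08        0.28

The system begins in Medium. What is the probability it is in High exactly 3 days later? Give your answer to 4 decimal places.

0.2431

Propagate the distribution vector 3 days from Medium.
After 0 days: (0.0000, 0.0000, 1.0000, 0.0000)
After 1 day: (0.2800, 0.1600, 0.2400, 0.3200)
After 2 days: (0.2544, 0.2512, 0.2288, 0.2656)
After 3 days: (0.2600, 0.2431, 0.2381, 0.2589)
P(in High after 3 days) = 0.2431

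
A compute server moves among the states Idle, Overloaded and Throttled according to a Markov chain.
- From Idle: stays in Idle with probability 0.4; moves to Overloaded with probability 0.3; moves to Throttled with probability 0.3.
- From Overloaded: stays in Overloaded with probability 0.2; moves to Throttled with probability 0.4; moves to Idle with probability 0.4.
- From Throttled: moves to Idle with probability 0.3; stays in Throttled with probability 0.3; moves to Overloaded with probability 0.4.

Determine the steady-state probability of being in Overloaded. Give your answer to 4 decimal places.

Let the stationary distribution be π with π = πP and π_1 + π_2 + π_3 = 1.
π_1 = 0.4·π_1 + 0.4·π_2 + 0.3·π_3
π_2 = 0.3·π_1 + 0.2·π_2 + 0.4·π_3
Solving with the normalization constraint gives π = (0.3670, 0.3028, 0.3303).
So the stationary probability of Overloaded is 0.3028.

0.3028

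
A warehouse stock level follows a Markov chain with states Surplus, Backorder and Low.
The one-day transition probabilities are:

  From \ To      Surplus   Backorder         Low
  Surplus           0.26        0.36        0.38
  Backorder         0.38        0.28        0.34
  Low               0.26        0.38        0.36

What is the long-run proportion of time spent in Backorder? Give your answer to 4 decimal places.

0.3400

Let the stationary distribution be π with π = πP and π_1 + π_2 + π_3 = 1.
π_1 = 0.26·π_1 + 0.38·π_2 + 0.26·π_3
π_2 = 0.36·π_1 + 0.28·π_2 + 0.38·π_3
Solving with the normalization constraint gives π = (0.3008, 0.3400, 0.3592).
So the stationary probability of Backorder is 0.3400.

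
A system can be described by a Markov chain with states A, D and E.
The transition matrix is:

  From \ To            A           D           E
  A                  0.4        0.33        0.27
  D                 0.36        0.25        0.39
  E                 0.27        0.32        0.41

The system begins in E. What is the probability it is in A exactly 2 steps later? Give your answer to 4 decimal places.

Sum over the intermediate state after 1 step:
P = P(E→A)·P(A→A) + P(E→D)·P(D→A) + P(E→E)·P(E→A)
  = 0.27×0.4 + 0.32×0.36 + 0.41×0.27
  = 0.1080 + 0.1152 + 0.1107 = 0.3339

0.3339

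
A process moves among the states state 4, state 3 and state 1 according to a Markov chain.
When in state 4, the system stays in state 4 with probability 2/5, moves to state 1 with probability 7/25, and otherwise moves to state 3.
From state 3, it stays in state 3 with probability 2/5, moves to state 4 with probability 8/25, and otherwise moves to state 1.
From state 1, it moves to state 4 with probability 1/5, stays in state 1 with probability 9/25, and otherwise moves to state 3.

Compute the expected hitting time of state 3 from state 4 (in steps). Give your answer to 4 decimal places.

Let t(s) be the expected number of steps to first reach state 3 from state s, with t(state 3) = 0. Conditioning on the first step:
t(state 4) = 1 + 0.4·t(state 4) + 0.28·t(state 1)
t(state 1) = 1 + 0.2·t(state 4) + 0.36·t(state 1)
Solving: t(state 4) = 2.8049, t(state 1) = 2.4390.
Expected steps from state 4 to state 3: 2.8049.

2.8049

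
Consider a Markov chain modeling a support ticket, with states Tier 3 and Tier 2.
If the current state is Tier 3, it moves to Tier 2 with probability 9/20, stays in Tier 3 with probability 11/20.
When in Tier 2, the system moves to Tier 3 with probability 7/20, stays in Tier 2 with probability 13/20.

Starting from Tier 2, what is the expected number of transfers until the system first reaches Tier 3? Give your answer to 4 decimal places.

Let t(s) be the expected number of transfers to first reach Tier 3 from state s, with t(Tier 3) = 0. Conditioning on the first transfer:
t(Tier 2) = 1 + 0.65·t(Tier 2)
Solving: t(Tier 2) = 2.8571.
Expected transfers from Tier 2 to Tier 3: 2.8571.

2.8571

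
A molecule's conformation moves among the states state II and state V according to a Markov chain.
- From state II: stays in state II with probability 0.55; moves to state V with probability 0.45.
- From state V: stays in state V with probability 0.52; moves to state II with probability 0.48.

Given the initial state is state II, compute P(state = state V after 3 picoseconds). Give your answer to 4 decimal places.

0.4837

Propagate the distribution vector 3 picoseconds from state II.
After 0 picoseconds: (1.0000, 0.0000)
After 1 picosecond: (0.5500, 0.4500)
After 2 picoseconds: (0.5185, 0.4815)
After 3 picoseconds: (0.5163, 0.4837)
P(in state V after 3 picoseconds) = 0.4837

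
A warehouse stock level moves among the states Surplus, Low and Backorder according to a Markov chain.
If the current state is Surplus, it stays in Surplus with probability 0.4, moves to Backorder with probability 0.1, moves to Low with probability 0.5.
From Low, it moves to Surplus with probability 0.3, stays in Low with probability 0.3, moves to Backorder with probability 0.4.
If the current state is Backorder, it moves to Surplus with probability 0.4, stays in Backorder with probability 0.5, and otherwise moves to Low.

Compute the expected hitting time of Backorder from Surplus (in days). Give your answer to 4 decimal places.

Let t(s) be the expected number of days to first reach Backorder from state s, with t(Backorder) = 0. Conditioning on the first day:
t(Surplus) = 1 + 0.4·t(Surplus) + 0.5·t(Low)
t(Low) = 1 + 0.3·t(Surplus) + 0.3·t(Low)
Solving: t(Surplus) = 4.4444, t(Low) = 3.3333.
Expected days from Surplus to Backorder: 4.4444.

4.4444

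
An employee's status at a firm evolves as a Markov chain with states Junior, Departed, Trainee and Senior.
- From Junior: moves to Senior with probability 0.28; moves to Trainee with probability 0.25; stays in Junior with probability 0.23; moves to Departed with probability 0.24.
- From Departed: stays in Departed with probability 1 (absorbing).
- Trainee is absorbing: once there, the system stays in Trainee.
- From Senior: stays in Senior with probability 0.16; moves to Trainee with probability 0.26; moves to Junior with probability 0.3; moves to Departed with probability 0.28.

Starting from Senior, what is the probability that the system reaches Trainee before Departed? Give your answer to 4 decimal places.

0.4890

Let h(s) be the probability of absorption at Trainee starting from transient state s. Then h(Trainee) = 1 and h(Departed) = 0. By first-step analysis:
h(Junior) = 0.23·h(Junior) + 0.24·0 + 0.25·1 + 0.28·h(Senior)
h(Senior) = 0.3·h(Junior) + 0.28·0 + 0.26·1 + 0.16·h(Senior)
Solving: h(Junior) = 0.5025, h(Senior) = 0.4890.
Starting from Senior, the probability is 0.4890.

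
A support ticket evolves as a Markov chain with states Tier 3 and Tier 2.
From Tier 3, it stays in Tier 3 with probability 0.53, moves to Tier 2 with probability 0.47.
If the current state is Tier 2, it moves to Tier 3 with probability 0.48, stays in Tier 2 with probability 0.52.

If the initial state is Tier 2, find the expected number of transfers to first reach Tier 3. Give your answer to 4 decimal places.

Let t(s) be the expected number of transfers to first reach Tier 3 from state s, with t(Tier 3) = 0. Conditioning on the first transfer:
t(Tier 2) = 1 + 0.52·t(Tier 2)
Solving: t(Tier 2) = 2.0833.
Expected transfers from Tier 2 to Tier 3: 2.0833.

2.0833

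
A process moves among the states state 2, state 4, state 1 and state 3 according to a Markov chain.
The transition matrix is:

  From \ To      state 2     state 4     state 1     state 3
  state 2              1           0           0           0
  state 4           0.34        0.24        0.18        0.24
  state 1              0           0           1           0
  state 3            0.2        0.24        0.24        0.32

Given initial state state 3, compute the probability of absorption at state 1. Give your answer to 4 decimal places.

0.4913

Let h(s) be the probability of absorption at state 1 starting from transient state s. Then h(state 1) = 1 and h(state 2) = 0. By first-step analysis:
h(state 4) = 0.34·0 + 0.24·h(state 4) + 0.18·1 + 0.24·h(state 3)
h(state 3) = 0.2·0 + 0.24·h(state 4) + 0.24·1 + 0.32·h(state 3)
Solving: h(state 4) = 0.3920, h(state 3) = 0.4913.
Starting from state 3, the probability is 0.4913.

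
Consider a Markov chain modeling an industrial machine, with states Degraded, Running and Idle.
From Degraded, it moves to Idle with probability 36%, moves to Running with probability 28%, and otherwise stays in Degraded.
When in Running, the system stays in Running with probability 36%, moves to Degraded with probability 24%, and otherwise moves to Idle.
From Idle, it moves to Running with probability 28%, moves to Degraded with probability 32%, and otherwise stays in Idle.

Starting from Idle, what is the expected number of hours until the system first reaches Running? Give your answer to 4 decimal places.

Let t(s) be the expected number of hours to first reach Running from state s, with t(Running) = 0. Conditioning on the first hour:
t(Degraded) = 1 + 0.36·t(Degraded) + 0.36·t(Idle)
t(Idle) = 1 + 0.32·t(Degraded) + 0.4·t(Idle)
Solving: t(Degraded) = 3.5714, t(Idle) = 3.5714.
Expected hours from Idle to Running: 3.5714.

3.5714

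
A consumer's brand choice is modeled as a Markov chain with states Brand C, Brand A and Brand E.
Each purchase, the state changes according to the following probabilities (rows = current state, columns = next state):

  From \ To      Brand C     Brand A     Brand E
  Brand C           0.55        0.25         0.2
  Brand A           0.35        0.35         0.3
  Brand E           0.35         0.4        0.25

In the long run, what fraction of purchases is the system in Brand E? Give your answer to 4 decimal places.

0.2440

Let the stationary distribution be π with π = πP and π_1 + π_2 + π_3 = 1.
π_1 = 0.55·π_1 + 0.35·π_2 + 0.35·π_3
π_2 = 0.25·π_1 + 0.35·π_2 + 0.4·π_3
Solving with the normalization constraint gives π = (0.4375, 0.3185, 0.2440).
So the stationary probability of Brand E is 0.2440.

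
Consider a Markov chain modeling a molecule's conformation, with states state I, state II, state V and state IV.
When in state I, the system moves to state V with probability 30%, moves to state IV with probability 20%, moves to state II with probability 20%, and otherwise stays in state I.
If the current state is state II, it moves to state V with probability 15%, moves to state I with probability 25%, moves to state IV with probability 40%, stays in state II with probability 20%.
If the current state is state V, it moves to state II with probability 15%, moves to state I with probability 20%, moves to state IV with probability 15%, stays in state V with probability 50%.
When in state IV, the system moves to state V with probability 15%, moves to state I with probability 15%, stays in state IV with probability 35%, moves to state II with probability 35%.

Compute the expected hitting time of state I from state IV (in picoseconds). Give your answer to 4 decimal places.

Let t(s) be the expected number of picoseconds to first reach state I from state s, with t(state I) = 0. Conditioning on the first picosecond:
t(state II) = 1 + 0.2·t(state II) + 0.15·t(state V) + 0.4·t(state IV)
t(state V) = 1 + 0.15·t(state II) + 0.5·t(state V) + 0.15·t(state IV)
t(state IV) = 1 + 0.35·t(state II) + 0.15·t(state V) + 0.35·t(state IV)
Solving: t(state II) = 4.8577, t(state V) = 5.0534, t(state IV) = 5.3203.
Expected picoseconds from state IV to state I: 5.3203.

5.3203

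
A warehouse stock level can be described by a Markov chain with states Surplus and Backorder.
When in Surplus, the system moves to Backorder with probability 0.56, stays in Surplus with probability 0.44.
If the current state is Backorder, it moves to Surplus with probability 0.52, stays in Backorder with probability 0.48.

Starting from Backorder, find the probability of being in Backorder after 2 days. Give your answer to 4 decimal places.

Sum over the intermediate state after 1 day:
P = P(Backorder→Surplus)·P(Surplus→Backorder) + P(Backorder→Backorder)·P(Backorder→Backorder)
  = 0.52×0.56 + 0.48×0.48
  = 0.2912 + 0.2304 = 0.5216

0.5216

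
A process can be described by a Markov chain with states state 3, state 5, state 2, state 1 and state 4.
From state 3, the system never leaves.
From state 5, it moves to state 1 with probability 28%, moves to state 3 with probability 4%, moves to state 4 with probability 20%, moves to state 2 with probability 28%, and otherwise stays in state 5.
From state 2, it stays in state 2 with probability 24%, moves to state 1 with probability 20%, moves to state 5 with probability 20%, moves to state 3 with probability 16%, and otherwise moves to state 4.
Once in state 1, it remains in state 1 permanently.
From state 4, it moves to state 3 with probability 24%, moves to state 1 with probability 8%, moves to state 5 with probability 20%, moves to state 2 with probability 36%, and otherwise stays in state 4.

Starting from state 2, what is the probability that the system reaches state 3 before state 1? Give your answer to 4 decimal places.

Let h(s) be the probability of absorption at state 3 starting from transient state s. Then h(state 3) = 1 and h(state 1) = 0. By first-step analysis:
h(state 5) = 0.04·1 + 0.2·h(state 5) + 0.28·h(state 2) + 0.28·0 + 0.2·h(state 4)
h(state 2) = 0.16·1 + 0.2·h(state 5) + 0.24·h(state 2) + 0.2·0 + 0.2·h(state 4)
h(state 4) = 0.24·1 + 0.2·h(state 5) + 0.36·h(state 2) + 0.08·0 + 0.12·h(state 4)
Solving: h(state 5) = 0.3352, h(state 2) = 0.4377, h(state 4) = 0.5279.
Starting from state 2, the probability is 0.4377.

0.4377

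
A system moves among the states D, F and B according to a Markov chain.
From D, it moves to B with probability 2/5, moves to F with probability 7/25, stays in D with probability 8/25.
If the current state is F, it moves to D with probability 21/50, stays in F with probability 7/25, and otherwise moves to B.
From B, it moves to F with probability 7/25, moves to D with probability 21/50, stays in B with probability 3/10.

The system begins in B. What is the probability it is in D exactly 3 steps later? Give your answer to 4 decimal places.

0.3822

Propagate the distribution vector 3 steps from B.
After 0 steps: (0.0000, 0.0000, 1.0000)
After 1 step: (0.4200, 0.2800, 0.3000)
After 2 steps: (0.3780, 0.2800, 0.3420)
After 3 steps: (0.3822, 0.2800, 0.3378)
P(in D after 3 steps) = 0.3822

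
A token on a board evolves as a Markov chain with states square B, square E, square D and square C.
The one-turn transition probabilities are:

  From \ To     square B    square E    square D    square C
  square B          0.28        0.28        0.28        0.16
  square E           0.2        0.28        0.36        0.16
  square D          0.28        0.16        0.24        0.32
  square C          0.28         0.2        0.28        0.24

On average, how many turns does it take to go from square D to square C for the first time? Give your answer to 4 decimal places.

4.1124

Let t(s) be the expected number of turns to first reach square C from state s, with t(square C) = 0. Conditioning on the first turn:
t(square B) = 1 + 0.28·t(square B) + 0.28·t(square E) + 0.28·t(square D)
t(square E) = 1 + 0.2·t(square B) + 0.28·t(square E) + 0.36·t(square D)
t(square D) = 1 + 0.28·t(square B) + 0.16·t(square E) + 0.24·t(square D)
Solving: t(square B) = 4.8521, t(square E) = 4.7929, t(square D) = 4.1124.
Expected turns from square D to square C: 4.1124.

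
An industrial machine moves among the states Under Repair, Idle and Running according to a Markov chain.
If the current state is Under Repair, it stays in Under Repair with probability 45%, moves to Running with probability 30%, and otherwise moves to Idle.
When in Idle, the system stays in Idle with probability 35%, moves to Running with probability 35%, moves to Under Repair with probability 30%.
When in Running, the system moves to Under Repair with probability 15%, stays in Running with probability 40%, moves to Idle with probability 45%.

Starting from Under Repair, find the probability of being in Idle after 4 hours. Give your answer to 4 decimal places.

0.3554

Propagate the distribution vector 4 hours from Under Repair.
After 0 hours: (1.0000, 0.0000, 0.0000)
After 1 hour: (0.4500, 0.2500, 0.3000)
After 2 hours: (0.3225, 0.3350, 0.3425)
After 3 hours: (0.2970, 0.3520, 0.3510)
After 4 hours: (0.2919, 0.3554, 0.3527)
P(in Idle after 4 hours) = 0.3554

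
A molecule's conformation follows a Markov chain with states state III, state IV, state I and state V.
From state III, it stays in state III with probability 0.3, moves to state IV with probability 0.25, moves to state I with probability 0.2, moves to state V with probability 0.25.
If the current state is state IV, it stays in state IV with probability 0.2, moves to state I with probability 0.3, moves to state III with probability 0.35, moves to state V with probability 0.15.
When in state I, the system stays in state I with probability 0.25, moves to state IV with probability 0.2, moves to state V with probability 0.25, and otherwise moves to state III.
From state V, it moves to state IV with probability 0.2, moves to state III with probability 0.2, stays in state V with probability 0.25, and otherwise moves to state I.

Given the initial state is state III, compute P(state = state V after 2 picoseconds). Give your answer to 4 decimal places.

Propagate the distribution vector 2 picoseconds from state III.
After 0 picoseconds: (1.0000, 0.0000, 0.0000, 0.0000)
After 1 picosecond: (0.3000, 0.2500, 0.2000, 0.2500)
After 2 picoseconds: (0.2875, 0.2150, 0.2725, 0.2250)
P(in state V after 2 picoseconds) = 0.2250

0.2250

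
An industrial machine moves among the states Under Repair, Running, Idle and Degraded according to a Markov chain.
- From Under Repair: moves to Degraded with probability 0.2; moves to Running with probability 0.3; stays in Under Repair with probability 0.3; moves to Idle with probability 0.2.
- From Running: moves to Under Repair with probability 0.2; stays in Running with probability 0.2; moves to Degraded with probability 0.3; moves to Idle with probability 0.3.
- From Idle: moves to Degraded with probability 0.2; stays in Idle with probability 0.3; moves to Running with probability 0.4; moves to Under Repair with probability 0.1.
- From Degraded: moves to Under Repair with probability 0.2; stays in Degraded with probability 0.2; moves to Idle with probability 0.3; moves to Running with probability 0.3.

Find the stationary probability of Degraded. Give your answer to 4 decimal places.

Let the stationary distribution be π with π = πP and π_1 + π_2 + π_3 + π_4 = 1.
π_1 = 0.3·π_1 + 0.2·π_2 + 0.1·π_3 + 0.2·π_4
π_2 = 0.3·π_1 + 0.2·π_2 + 0.4·π_3 + 0.3·π_4
π_3 = 0.2·π_1 + 0.3·π_2 + 0.3·π_3 + 0.3·π_4
Solving with the normalization constraint gives π = (0.1910, 0.2983, 0.2809, 0.2298).
So the stationary probability of Degraded is 0.2298.

0.2298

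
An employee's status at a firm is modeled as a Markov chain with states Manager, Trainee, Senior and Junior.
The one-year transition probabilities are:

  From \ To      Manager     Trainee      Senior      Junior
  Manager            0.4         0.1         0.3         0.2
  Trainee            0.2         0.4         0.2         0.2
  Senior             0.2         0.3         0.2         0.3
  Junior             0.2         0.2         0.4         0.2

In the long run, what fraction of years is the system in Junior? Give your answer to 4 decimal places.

Let the stationary distribution be π with π = πP and π_1 + π_2 + π_3 + π_4 = 1.
π_1 = 0.4·π_1 + 0.2·π_2 + 0.2·π_3 + 0.2·π_4
π_2 = 0.1·π_1 + 0.4·π_2 + 0.3·π_3 + 0.2·π_4
π_3 = 0.3·π_1 + 0.2·π_2 + 0.2·π_3 + 0.4·π_4
Solving with the normalization constraint gives π = (0.2500, 0.2526, 0.2704, 0.2270).
So the stationary probability of Junior is 0.2270.

0.2270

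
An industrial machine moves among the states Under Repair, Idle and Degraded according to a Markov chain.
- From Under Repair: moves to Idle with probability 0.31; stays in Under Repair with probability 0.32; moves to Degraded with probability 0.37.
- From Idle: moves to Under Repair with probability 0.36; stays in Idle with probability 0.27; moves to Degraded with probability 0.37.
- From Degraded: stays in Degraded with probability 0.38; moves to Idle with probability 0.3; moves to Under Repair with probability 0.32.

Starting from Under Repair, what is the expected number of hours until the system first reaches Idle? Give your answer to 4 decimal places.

3.2652

Let t(s) be the expected number of hours to first reach Idle from state s, with t(Idle) = 0. Conditioning on the first hour:
t(Under Repair) = 1 + 0.32·t(Under Repair) + 0.37·t(Degraded)
t(Degraded) = 1 + 0.32·t(Under Repair) + 0.38·t(Degraded)
Solving: t(Under Repair) = 3.2652, t(Degraded) = 3.2982.
Expected hours from Under Repair to Idle: 3.2652.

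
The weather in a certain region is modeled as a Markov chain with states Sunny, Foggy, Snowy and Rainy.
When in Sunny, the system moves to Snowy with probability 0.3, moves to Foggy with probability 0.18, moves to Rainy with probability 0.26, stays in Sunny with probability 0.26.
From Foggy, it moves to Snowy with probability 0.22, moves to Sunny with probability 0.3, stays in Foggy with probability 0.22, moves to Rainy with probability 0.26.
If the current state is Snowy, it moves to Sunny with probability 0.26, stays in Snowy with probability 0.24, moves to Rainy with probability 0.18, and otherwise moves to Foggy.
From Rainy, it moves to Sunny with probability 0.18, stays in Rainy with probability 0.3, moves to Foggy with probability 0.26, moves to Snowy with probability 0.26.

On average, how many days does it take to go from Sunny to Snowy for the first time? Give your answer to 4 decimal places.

3.6716

Let t(s) be the expected number of days to first reach Snowy from state s, with t(Snowy) = 0. Conditioning on the first day:
t(Sunny) = 1 + 0.26·t(Sunny) + 0.18·t(Foggy) + 0.26·t(Rainy)
t(Foggy) = 1 + 0.3·t(Sunny) + 0.22·t(Foggy) + 0.26·t(Rainy)
t(Rainy) = 1 + 0.18·t(Sunny) + 0.26·t(Foggy) + 0.3·t(Rainy)
Solving: t(Sunny) = 3.6716, t(Foggy) = 3.9776, t(Rainy) = 3.8501.
Expected days from Sunny to Snowy: 3.6716.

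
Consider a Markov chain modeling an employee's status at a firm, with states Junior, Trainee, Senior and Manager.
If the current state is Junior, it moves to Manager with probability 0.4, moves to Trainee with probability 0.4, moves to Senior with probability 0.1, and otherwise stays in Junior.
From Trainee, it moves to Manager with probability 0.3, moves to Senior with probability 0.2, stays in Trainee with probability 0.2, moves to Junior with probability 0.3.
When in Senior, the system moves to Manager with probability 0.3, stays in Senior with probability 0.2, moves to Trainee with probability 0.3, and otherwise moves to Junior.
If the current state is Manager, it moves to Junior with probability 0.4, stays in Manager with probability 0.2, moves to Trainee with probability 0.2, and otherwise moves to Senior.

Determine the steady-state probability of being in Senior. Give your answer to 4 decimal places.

Let the stationary distribution be π with π = πP and π_1 + π_2 + π_3 + π_4 = 1.
π_1 = 0.1·π_1 + 0.3·π_2 + 0.2·π_3 + 0.4·π_4
π_2 = 0.4·π_1 + 0.2·π_2 + 0.3·π_3 + 0.2·π_4
π_3 = 0.1·π_1 + 0.2·π_2 + 0.2·π_3 + 0.2·π_4
Solving with the normalization constraint gives π = (0.2602, 0.2694, 0.1740, 0.2964).
So the stationary probability of Senior is 0.1740.

0.1740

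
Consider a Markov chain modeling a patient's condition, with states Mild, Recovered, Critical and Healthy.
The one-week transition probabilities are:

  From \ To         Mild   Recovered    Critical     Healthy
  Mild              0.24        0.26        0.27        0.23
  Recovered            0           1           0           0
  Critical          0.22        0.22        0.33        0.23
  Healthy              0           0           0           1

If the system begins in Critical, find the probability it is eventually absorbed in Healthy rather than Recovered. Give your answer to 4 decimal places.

Let h(s) be the probability of absorption at Healthy starting from transient state s. Then h(Healthy) = 1 and h(Recovered) = 0. By first-step analysis:
h(Mild) = 0.24·h(Mild) + 0.26·0 + 0.27·h(Critical) + 0.23·1
h(Critical) = 0.22·h(Mild) + 0.22·0 + 0.33·h(Critical) + 0.23·1
Solving: h(Mild) = 0.4807, h(Critical) = 0.5011.
Starting from Critical, the probability is 0.5011.

0.5011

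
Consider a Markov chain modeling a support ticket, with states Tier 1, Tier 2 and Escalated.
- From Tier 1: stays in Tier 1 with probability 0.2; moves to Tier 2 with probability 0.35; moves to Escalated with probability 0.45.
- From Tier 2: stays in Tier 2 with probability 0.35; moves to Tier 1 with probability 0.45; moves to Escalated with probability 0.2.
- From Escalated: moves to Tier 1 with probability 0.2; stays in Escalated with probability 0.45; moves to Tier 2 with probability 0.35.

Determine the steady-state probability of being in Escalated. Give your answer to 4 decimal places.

0.3625

Let the stationary distribution be π with π = πP and π_1 + π_2 + π_3 = 1.
π_1 = 0.2·π_1 + 0.45·π_2 + 0.2·π_3
π_2 = 0.35·π_1 + 0.35·π_2 + 0.35·π_3
Solving with the normalization constraint gives π = (0.2875, 0.3500, 0.3625).
So the stationary probability of Escalated is 0.3625.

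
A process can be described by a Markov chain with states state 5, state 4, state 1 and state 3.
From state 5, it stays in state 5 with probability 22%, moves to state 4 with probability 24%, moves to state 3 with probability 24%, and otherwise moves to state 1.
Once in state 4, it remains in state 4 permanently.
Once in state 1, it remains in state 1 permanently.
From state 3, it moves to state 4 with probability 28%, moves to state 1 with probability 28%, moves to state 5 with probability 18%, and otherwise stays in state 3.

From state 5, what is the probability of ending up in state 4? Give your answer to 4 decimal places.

Let h(s) be the probability of absorption at state 4 starting from transient state s. Then h(state 4) = 1 and h(state 1) = 0. By first-step analysis:
h(state 5) = 0.22·h(state 5) + 0.24·1 + 0.3·0 + 0.24·h(state 3)
h(state 3) = 0.18·h(state 5) + 0.28·1 + 0.28·0 + 0.26·h(state 3)
Solving: h(state 5) = 0.4584, h(state 3) = 0.4899.
Starting from state 5, the probability is 0.4584.

0.4584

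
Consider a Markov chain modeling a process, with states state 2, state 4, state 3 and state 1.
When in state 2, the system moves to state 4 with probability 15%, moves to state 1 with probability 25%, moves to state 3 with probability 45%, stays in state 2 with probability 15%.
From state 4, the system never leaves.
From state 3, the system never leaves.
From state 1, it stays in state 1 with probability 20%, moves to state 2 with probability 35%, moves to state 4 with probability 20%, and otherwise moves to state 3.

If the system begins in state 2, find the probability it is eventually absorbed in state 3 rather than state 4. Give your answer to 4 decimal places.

0.7131

Let h(s) be the probability of absorption at state 3 starting from transient state s. Then h(state 3) = 1 and h(state 4) = 0. By first-step analysis:
h(state 2) = 0.15·h(state 2) + 0.15·0 + 0.45·1 + 0.25·h(state 1)
h(state 1) = 0.35·h(state 2) + 0.2·0 + 0.25·1 + 0.2·h(state 1)
Solving: h(state 2) = 0.7131, h(state 1) = 0.6245.
Starting from state 2, the probability is 0.7131.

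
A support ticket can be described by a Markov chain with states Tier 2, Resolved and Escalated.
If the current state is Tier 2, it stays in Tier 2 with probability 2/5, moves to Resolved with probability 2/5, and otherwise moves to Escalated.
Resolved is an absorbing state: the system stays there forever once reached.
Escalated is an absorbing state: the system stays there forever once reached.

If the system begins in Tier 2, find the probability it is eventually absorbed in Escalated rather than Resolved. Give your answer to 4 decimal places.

0.3333

Let h(s) be the probability of absorption at Escalated starting from transient state s. Then h(Escalated) = 1 and h(Resolved) = 0. By first-step analysis:
h(Tier 2) = 0.4·h(Tier 2) + 0.4·0 + 0.2·1
Solving: h(Tier 2) = 0.3333.
Starting from Tier 2, the probability is 0.3333.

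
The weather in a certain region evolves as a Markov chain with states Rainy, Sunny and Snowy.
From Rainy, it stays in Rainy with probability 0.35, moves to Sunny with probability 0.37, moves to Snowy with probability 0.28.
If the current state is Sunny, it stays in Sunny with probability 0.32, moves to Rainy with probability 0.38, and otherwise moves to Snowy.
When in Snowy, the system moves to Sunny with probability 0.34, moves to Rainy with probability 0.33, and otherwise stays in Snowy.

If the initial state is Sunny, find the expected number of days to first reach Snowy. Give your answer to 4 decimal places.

Let t(s) be the expected number of days to first reach Snowy from state s, with t(Snowy) = 0. Conditioning on the first day:
t(Rainy) = 1 + 0.35·t(Rainy) + 0.37·t(Sunny)
t(Sunny) = 1 + 0.38·t(Rainy) + 0.32·t(Sunny)
Solving: t(Rainy) = 3.4837, t(Sunny) = 3.4174.
Expected days from Sunny to Snowy: 3.4174.

3.4174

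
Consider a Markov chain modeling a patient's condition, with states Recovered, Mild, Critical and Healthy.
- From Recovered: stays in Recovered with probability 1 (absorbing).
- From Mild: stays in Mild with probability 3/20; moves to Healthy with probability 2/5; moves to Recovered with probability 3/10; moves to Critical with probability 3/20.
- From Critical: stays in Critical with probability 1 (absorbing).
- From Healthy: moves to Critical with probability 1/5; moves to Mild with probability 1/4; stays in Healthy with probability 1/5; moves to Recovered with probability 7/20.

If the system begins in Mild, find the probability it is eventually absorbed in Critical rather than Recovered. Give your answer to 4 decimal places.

0.3448

Let h(s) be the probability of absorption at Critical starting from transient state s. Then h(Critical) = 1 and h(Recovered) = 0. By first-step analysis:
h(Mild) = 0.3·0 + 0.15·h(Mild) + 0.15·1 + 0.4·h(Healthy)
h(Healthy) = 0.35·0 + 0.25·h(Mild) + 0.2·1 + 0.2·h(Healthy)
Solving: h(Mild) = 0.3448, h(Healthy) = 0.3578.
Starting from Mild, the probability is 0.3448.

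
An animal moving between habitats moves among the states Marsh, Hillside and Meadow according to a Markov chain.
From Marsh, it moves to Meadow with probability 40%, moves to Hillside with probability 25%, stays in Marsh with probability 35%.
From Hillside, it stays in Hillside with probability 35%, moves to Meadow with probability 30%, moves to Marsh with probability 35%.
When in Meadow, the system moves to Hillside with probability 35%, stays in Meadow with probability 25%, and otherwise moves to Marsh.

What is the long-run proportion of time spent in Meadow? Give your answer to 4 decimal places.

0.3206

Let the stationary distribution be π with π = πP and π_1 + π_2 + π_3 = 1.
π_1 = 0.35·π_1 + 0.35·π_2 + 0.4·π_3
π_2 = 0.25·π_1 + 0.35·π_2 + 0.35·π_3
Solving with the normalization constraint gives π = (0.3660, 0.3134, 0.3206).
So the stationary probability of Meadow is 0.3206.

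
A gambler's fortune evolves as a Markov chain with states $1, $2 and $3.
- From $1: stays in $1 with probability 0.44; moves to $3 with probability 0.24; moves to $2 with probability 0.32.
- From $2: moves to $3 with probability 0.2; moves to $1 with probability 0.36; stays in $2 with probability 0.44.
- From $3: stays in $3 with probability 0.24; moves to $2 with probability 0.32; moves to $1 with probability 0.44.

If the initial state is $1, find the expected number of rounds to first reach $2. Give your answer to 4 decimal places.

Let t(s) be the expected number of rounds to first reach $2 from state s, with t($2) = 0. Conditioning on the first round:
t($1) = 1 + 0.44·t($1) + 0.24·t($3)
t($3) = 1 + 0.44·t($1) + 0.24·t($3)
Solving: t($1) = 3.1250, t($3) = 3.1250.
Expected rounds from $1 to $2: 3.1250.

3.1250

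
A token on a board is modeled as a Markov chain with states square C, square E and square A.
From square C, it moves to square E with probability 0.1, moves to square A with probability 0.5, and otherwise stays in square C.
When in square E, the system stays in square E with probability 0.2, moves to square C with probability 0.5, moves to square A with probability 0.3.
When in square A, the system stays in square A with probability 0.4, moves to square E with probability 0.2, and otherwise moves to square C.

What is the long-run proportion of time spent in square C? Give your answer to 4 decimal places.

Let the stationary distribution be π with π = πP and π_1 + π_2 + π_3 = 1.
π_1 = 0.4·π_1 + 0.5·π_2 + 0.4·π_3
π_2 = 0.1·π_1 + 0.2·π_2 + 0.2·π_3
Solving with the normalization constraint gives π = (0.4158, 0.1584, 0.4257).
So the stationary probability of square C is 0.4158.

0.4158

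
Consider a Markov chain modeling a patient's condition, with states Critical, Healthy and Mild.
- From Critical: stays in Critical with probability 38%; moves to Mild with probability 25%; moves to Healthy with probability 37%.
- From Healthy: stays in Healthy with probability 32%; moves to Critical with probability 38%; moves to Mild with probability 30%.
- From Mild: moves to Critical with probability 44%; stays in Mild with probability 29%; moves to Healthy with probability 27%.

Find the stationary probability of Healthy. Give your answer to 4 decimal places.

Let the stationary distribution be π with π = πP and π_1 + π_2 + π_3 = 1.
π_1 = 0.38·π_1 + 0.38·π_2 + 0.44·π_3
π_2 = 0.37·π_1 + 0.32·π_2 + 0.27·π_3
Solving with the normalization constraint gives π = (0.3966, 0.3260, 0.2774).
So the stationary probability of Healthy is 0.3260.

0.3260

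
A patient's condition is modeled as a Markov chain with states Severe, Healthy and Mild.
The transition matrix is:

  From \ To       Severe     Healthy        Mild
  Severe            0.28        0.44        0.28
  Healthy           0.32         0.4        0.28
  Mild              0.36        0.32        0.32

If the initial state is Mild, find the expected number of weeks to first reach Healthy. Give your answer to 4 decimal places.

2.7778

Let t(s) be the expected number of weeks to first reach Healthy from state s, with t(Healthy) = 0. Conditioning on the first week:
t(Severe) = 1 + 0.28·t(Severe) + 0.28·t(Mild)
t(Mild) = 1 + 0.36·t(Severe) + 0.32·t(Mild)
Solving: t(Severe) = 2.4691, t(Mild) = 2.7778.
Expected weeks from Mild to Healthy: 2.7778.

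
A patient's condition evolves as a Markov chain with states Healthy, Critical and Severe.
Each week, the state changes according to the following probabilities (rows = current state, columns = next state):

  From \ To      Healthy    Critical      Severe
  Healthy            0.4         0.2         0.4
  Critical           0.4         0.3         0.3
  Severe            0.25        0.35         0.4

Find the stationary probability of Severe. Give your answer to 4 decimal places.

Let the stationary distribution be π with π = πP and π_1 + π_2 + π_3 = 1.
π_1 = 0.4·π_1 + 0.4·π_2 + 0.25·π_3
π_2 = 0.2·π_1 + 0.3·π_2 + 0.35·π_3
Solving with the normalization constraint gives π = (0.3443, 0.2842, 0.3716).
So the stationary probability of Severe is 0.3716.

0.3716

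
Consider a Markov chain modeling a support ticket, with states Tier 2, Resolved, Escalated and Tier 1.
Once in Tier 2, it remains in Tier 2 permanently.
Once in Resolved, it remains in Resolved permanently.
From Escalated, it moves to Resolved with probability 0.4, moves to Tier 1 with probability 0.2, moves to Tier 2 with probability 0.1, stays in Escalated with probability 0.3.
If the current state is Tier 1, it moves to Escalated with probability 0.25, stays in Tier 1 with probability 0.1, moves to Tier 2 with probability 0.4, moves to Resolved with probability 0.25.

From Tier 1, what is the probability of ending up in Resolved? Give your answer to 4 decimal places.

Let h(s) be the probability of absorption at Resolved starting from transient state s. Then h(Resolved) = 1 and h(Tier 2) = 0. By first-step analysis:
h(Escalated) = 0.1·0 + 0.4·1 + 0.3·h(Escalated) + 0.2·h(Tier 1)
h(Tier 1) = 0.4·0 + 0.25·1 + 0.25·h(Escalated) + 0.1·h(Tier 1)
Solving: h(Escalated) = 0.7069, h(Tier 1) = 0.4741.
Starting from Tier 1, the probability is 0.4741.

0.4741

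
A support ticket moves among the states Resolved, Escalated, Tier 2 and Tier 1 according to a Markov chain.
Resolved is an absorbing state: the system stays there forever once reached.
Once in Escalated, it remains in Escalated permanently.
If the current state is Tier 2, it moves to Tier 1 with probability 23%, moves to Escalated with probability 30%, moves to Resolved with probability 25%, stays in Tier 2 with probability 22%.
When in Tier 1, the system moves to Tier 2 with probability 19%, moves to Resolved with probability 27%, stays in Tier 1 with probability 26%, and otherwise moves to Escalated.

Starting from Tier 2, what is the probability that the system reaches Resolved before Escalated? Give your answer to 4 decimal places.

Let h(s) be the probability of absorption at Resolved starting from transient state s. Then h(Resolved) = 1 and h(Escalated) = 0. By first-step analysis:
h(Tier 2) = 0.25·1 + 0.3·0 + 0.22·h(Tier 2) + 0.23·h(Tier 1)
h(Tier 1) = 0.27·1 + 0.28·0 + 0.19·h(Tier 2) + 0.26·h(Tier 1)
Solving: h(Tier 2) = 0.4632, h(Tier 1) = 0.4838.
Starting from Tier 2, the probability is 0.4632.

0.4632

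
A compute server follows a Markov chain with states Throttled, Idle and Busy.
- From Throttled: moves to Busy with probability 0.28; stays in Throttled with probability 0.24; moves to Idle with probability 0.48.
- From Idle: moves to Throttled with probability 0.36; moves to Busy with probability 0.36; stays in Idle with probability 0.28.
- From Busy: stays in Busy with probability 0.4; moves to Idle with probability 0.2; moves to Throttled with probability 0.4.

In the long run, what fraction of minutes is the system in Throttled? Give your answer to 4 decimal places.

Let the stationary distribution be π with π = πP and π_1 + π_2 + π_3 = 1.
π_1 = 0.24·π_1 + 0.36·π_2 + 0.4·π_3
π_2 = 0.48·π_1 + 0.28·π_2 + 0.2·π_3
Solving with the normalization constraint gives π = (0.3338, 0.3190, 0.3472).
So the stationary probability of Throttled is 0.3338.

0.3338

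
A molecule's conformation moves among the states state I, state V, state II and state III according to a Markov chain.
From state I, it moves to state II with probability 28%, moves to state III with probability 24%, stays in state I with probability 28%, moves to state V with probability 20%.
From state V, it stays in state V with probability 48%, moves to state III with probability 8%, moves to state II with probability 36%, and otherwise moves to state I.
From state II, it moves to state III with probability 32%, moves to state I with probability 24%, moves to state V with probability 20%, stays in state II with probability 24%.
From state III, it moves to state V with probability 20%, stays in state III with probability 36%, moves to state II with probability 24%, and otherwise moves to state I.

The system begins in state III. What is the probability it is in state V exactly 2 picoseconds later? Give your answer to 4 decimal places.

Propagate the distribution vector 2 picoseconds from state III.
After 0 picoseconds: (0.0000, 0.0000, 0.0000, 1.0000)
After 1 picosecond: (0.2000, 0.2000, 0.2400, 0.3600)
After 2 picoseconds: (0.2016, 0.2560, 0.2720, 0.2704)
P(in state V after 2 picoseconds) = 0.2560

0.2560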